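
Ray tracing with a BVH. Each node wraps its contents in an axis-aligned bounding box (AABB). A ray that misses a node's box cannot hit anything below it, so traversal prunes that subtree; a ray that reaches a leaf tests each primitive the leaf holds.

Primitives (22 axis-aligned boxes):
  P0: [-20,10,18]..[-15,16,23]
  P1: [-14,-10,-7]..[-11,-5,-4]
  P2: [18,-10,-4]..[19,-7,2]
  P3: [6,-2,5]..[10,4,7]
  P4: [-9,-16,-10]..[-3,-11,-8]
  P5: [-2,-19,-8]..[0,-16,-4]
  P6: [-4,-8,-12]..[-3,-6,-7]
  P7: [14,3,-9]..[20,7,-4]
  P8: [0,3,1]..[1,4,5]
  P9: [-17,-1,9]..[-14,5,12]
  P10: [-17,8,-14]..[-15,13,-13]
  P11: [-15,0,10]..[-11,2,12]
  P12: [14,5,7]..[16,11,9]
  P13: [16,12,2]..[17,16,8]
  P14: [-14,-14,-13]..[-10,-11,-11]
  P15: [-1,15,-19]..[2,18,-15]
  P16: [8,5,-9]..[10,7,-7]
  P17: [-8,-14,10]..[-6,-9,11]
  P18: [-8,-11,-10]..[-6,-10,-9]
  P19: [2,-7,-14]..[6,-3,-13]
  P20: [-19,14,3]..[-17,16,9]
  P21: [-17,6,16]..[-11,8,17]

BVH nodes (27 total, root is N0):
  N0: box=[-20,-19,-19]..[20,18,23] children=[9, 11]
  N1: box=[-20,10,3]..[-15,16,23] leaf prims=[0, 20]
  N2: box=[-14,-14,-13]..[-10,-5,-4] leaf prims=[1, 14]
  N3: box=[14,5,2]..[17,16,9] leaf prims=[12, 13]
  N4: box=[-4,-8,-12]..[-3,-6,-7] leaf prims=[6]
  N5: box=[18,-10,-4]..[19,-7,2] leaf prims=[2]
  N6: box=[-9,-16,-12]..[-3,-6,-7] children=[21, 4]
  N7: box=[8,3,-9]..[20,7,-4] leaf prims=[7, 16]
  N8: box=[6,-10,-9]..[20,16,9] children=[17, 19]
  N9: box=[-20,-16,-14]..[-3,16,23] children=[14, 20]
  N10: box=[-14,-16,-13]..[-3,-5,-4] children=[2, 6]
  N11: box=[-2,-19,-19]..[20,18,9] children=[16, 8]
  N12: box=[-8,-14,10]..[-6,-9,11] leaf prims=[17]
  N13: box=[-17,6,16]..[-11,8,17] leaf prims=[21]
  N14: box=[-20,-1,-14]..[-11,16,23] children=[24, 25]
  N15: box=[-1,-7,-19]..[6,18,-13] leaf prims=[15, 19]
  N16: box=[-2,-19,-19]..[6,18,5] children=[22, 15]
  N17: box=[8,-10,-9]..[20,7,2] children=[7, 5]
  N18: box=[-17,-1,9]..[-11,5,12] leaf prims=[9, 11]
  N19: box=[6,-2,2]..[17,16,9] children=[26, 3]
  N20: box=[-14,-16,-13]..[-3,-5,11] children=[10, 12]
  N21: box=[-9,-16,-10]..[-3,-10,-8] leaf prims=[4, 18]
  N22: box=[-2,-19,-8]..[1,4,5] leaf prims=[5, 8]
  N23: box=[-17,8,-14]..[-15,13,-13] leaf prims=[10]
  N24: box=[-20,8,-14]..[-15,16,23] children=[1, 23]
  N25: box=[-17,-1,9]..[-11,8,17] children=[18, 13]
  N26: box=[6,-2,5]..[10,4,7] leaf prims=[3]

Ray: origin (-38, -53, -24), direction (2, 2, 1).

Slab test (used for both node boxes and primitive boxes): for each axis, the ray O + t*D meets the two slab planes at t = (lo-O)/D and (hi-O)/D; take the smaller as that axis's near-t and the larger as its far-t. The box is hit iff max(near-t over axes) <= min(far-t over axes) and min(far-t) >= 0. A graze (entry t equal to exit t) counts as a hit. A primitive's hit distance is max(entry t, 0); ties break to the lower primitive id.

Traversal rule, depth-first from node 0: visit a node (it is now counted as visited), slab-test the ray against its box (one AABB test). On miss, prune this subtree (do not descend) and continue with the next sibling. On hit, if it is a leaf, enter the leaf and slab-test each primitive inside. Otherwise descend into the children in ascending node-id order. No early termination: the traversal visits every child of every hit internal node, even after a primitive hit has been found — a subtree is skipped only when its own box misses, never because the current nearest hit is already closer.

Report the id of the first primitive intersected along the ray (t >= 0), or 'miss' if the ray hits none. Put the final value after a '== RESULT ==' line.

Walk:
N0 x:[9,29] y:[17,71/2] z:[5,47] -> hit [17,29], descend [9, 11]
  N9 x:[9,35/2] y:[37/2,69/2] z:[10,47] -> miss, prune
  N11 x:[18,29] y:[17,71/2] z:[5,33] -> hit [18,29], descend [8, 16]
    N8 x:[22,29] y:[43/2,69/2] z:[15,33] -> hit [22,29], descend [17, 19]
      N17 x:[23,29] y:[43/2,30] z:[15,26] -> hit [23,26], descend [5, 7]
        N5 x:[28,57/2] y:[43/2,23] z:[20,26] -> miss, prune
        N7 x:[23,29] y:[28,30] z:[15,20] -> miss, prune
      N19 x:[22,55/2] y:[51/2,69/2] z:[26,33] -> hit [26,55/2], descend [3, 26]
        N3 x:[26,55/2] y:[29,69/2] z:[26,33] -> miss, prune
        N26 x:[22,24] y:[51/2,57/2] z:[29,31] -> miss, prune
    N16 x:[18,22] y:[17,71/2] z:[5,29] -> hit [18,22], descend [15, 22]
      N15 x:[37/2,22] y:[23,71/2] z:[5,11] -> miss, prune
      N22 x:[18,39/2] y:[17,57/2] z:[16,29] -> hit [18,39/2] leaf, test {P5@t=18, P8(miss)}

13 AABB tests over nodes [0, 9, 11, 8, 17, 5, 7, 19, 3, 26, 16, 15, 22]; 1 leaf entered; closest P5.

== RESULT ==
5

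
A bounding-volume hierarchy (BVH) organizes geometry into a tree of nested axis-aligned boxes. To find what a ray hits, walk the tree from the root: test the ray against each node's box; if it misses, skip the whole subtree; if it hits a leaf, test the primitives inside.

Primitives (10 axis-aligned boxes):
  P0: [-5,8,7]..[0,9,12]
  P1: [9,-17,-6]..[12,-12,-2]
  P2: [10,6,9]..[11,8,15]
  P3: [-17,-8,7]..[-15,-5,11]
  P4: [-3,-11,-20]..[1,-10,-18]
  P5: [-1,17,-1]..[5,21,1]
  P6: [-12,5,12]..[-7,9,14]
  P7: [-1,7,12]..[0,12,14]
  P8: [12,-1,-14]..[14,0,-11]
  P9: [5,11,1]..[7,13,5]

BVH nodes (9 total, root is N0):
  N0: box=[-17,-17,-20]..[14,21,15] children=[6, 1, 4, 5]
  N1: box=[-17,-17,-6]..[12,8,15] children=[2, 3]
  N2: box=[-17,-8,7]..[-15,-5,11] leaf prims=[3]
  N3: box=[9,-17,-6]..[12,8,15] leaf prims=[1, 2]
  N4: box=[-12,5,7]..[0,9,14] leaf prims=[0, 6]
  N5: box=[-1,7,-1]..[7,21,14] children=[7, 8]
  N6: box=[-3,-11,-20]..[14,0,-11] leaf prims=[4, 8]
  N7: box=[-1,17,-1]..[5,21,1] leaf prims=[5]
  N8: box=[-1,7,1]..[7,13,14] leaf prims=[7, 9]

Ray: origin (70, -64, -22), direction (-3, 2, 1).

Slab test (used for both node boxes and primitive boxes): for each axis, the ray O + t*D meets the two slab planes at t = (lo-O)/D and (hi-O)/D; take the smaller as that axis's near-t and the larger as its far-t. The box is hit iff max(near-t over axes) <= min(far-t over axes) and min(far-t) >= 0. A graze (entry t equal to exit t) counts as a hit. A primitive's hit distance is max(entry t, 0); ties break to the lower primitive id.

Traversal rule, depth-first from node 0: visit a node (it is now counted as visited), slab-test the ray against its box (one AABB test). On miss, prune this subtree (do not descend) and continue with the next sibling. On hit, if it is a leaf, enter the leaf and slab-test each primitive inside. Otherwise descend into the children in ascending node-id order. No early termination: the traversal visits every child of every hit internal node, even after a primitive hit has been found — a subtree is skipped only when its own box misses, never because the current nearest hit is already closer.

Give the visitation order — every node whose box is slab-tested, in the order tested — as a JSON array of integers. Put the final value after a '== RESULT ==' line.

Walk:
N0 x:[56/3,29] y:[47/2,85/2] z:[2,37] -> hit [47/2,29], descend [1, 4, 5, 6]
  N1 x:[58/3,29] y:[47/2,36] z:[16,37] -> hit [47/2,29], descend [2, 3]
    N2 x:[85/3,29] y:[28,59/2] z:[29,33] -> hit [29,29] leaf, test {P3@t=29}
    N3 x:[58/3,61/3] y:[47/2,36] z:[16,37] -> miss, prune
  N4 x:[70/3,82/3] y:[69/2,73/2] z:[29,36] -> miss, prune
  N5 x:[21,71/3] y:[71/2,85/2] z:[21,36] -> miss, prune
  N6 x:[56/3,73/3] y:[53/2,32] z:[2,11] -> miss, prune

order=[0, 1, 2, 3, 4, 5, 6]  |boxes|=7  |leaves|=1  hit=P3

== RESULT ==
[0, 1, 2, 3, 4, 5, 6]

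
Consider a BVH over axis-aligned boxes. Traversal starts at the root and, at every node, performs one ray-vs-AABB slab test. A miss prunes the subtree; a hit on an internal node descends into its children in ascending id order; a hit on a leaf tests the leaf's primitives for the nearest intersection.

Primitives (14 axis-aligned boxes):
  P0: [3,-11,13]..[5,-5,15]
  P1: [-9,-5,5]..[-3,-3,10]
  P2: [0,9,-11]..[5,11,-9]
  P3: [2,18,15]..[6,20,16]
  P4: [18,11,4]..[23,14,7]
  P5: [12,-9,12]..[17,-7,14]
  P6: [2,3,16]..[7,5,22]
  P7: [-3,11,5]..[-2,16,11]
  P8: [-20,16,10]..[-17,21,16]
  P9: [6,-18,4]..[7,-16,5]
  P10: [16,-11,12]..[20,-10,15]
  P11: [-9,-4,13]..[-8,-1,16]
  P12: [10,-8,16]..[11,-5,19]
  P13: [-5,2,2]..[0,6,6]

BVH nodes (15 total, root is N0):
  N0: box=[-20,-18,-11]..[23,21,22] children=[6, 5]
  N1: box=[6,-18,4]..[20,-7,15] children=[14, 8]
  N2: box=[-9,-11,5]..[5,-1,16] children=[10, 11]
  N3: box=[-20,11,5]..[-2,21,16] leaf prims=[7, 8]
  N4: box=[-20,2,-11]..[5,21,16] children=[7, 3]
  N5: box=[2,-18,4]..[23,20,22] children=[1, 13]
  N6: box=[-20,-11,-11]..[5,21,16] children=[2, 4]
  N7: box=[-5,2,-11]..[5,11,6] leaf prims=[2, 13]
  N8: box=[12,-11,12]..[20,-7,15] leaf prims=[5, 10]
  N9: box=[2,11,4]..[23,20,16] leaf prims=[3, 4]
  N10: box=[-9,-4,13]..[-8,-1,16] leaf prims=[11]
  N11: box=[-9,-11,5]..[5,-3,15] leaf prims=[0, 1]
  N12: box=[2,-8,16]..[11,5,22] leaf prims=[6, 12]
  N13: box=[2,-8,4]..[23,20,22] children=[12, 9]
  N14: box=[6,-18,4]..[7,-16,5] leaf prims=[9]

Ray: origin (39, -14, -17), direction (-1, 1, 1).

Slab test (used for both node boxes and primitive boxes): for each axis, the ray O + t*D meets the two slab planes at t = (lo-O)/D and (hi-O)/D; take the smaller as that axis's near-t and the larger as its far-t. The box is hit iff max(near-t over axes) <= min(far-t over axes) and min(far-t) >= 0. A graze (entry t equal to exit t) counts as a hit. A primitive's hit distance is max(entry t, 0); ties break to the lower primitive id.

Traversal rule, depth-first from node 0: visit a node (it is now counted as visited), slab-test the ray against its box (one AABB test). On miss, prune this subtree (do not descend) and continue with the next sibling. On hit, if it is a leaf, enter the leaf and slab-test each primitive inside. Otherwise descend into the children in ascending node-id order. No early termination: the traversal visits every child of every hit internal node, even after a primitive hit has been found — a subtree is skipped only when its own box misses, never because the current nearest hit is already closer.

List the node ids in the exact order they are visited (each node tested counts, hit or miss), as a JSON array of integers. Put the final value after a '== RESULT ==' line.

Walk:
N0 x:[16,59] y:[-4,35] z:[6,39] -> hit [16,35], descend [5, 6]
  N5 x:[16,37] y:[-4,34] z:[21,39] -> hit [21,34], descend [1, 13]
    N1 x:[19,33] y:[-4,7] z:[21,32] -> miss, prune
    N13 x:[16,37] y:[6,34] z:[21,39] -> hit [21,34], descend [9, 12]
      N9 x:[16,37] y:[25,34] z:[21,33] -> hit [25,33] leaf, test {P3@t=33, P4(miss)}
      N12 x:[28,37] y:[6,19] z:[33,39] -> miss, prune
  N6 x:[34,59] y:[3,35] z:[6,33] -> miss, prune

Visited [0, 5, 1, 13, 9, 12, 6]. Tests: 7 box, 1 leaf. Nearest: P3.

== RESULT ==
[0, 5, 1, 13, 9, 12, 6]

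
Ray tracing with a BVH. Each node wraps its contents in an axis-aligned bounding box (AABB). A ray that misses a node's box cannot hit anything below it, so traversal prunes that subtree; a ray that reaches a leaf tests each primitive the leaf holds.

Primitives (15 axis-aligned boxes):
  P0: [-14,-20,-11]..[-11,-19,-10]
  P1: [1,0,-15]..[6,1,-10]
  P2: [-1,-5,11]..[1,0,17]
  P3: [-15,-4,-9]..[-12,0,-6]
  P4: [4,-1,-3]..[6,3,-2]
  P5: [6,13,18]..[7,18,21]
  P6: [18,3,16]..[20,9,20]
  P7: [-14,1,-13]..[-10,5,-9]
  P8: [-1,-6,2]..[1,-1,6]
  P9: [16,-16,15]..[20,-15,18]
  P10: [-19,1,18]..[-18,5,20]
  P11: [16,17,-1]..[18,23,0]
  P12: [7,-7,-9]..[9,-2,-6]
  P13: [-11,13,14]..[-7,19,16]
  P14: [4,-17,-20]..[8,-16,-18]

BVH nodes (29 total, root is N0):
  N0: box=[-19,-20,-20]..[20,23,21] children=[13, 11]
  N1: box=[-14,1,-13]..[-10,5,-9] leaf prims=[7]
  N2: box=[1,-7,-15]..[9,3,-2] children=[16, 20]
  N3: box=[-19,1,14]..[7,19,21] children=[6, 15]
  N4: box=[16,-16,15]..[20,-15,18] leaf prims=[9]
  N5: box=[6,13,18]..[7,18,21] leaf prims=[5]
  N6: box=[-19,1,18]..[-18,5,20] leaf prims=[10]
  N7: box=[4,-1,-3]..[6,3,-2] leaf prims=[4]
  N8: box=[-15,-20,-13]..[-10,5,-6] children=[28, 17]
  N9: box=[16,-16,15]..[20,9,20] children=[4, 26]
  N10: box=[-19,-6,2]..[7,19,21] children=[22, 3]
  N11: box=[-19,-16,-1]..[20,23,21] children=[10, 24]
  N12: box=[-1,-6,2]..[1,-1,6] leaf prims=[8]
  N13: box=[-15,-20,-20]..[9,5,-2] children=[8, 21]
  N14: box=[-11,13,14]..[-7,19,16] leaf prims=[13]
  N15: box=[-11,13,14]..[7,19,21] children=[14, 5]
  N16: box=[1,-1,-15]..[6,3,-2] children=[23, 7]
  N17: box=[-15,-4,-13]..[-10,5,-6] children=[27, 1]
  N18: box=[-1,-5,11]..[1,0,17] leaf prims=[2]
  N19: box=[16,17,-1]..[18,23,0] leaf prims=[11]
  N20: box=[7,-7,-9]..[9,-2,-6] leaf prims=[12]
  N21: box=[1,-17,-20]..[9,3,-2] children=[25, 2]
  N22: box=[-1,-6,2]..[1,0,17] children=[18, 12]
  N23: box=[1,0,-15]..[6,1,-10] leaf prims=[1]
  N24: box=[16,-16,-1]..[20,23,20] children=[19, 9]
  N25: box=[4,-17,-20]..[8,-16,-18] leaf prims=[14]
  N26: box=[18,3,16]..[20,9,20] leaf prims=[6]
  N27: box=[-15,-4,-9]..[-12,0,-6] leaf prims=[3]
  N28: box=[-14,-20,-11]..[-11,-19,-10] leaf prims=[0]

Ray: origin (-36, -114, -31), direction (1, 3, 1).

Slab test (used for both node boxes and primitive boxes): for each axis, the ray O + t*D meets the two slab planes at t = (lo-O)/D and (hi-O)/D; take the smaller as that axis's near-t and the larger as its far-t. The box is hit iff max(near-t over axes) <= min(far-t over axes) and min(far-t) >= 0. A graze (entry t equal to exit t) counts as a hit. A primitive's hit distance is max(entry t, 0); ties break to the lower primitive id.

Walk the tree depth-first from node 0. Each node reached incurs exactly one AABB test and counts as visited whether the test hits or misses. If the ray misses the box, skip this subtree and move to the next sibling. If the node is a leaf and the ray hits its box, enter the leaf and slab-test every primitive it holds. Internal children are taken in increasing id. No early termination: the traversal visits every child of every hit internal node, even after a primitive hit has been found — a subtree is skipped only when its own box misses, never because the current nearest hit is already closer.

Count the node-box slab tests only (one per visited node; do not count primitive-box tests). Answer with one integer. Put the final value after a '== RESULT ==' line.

Walk:
N0 x:[17,56] y:[94/3,137/3] z:[11,52] -> hit [94/3,137/3], descend [11, 13]
  N11 x:[17,56] y:[98/3,137/3] z:[30,52] -> hit [98/3,137/3], descend [10, 24]
    N10 x:[17,43] y:[36,133/3] z:[33,52] -> hit [36,43], descend [3, 22]
      N3 x:[17,43] y:[115/3,133/3] z:[45,52] -> miss, prune
      N22 x:[35,37] y:[36,38] z:[33,48] -> hit [36,37], descend [12, 18]
        N12 x:[35,37] y:[36,113/3] z:[33,37] -> hit [36,37] leaf, test {P8@t=36}
        N18 x:[35,37] y:[109/3,38] z:[42,48] -> miss, prune
    N24 x:[52,56] y:[98/3,137/3] z:[30,51] -> miss, prune
  N13 x:[21,45] y:[94/3,119/3] z:[11,29] -> miss, prune

Visited [0, 11, 10, 3, 22, 12, 18, 24, 13]. Tests: 9 box, 1 leaf. Nearest: P8.

== RESULT ==
9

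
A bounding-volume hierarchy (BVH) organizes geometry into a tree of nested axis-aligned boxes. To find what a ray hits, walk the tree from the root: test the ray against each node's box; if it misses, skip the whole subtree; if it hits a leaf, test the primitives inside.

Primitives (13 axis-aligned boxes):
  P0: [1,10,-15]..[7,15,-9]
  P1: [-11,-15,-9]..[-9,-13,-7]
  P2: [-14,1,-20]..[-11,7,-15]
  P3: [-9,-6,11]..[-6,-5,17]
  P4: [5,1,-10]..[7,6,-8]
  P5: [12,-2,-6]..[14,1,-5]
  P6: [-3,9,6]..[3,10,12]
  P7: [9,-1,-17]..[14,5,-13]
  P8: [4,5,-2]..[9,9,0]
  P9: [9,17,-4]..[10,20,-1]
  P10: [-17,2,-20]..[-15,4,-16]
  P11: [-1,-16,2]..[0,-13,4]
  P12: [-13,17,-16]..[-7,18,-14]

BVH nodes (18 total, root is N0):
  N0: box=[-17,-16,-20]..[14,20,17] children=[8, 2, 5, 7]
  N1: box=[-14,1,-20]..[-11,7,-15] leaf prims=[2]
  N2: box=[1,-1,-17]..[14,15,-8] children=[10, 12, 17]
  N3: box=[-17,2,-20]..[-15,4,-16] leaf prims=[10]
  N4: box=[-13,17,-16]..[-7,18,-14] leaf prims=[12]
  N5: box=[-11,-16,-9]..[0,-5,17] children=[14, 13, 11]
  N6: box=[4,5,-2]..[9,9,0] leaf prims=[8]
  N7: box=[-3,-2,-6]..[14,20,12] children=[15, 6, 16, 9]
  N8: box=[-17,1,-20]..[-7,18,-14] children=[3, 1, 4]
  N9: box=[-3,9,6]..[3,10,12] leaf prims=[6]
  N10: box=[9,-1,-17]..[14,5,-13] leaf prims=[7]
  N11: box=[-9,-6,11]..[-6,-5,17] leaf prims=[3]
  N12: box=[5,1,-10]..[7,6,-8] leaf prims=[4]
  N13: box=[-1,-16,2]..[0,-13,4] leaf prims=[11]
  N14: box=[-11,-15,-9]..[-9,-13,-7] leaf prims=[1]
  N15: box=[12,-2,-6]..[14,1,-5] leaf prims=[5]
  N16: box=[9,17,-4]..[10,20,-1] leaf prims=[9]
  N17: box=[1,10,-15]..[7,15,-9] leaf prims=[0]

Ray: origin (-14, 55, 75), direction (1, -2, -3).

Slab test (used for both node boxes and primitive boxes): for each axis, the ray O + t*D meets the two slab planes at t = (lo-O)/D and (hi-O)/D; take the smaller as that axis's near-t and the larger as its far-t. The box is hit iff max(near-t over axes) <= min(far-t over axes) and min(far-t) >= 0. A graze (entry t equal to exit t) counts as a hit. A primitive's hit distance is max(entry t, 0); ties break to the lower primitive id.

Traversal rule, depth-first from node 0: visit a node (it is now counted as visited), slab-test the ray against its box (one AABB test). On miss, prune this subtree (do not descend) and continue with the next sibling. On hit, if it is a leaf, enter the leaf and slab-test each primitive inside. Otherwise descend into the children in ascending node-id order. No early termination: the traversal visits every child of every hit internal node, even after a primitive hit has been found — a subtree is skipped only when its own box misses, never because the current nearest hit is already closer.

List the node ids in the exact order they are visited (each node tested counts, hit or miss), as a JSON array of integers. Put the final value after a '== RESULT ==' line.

Traverse from the root:
N0 x:[-3,28] y:[35/2,71/2] z:[58/3,95/3] -> hit [58/3,28], descend [2, 5, 7, 8]
  N2 x:[15,28] y:[20,28] z:[83/3,92/3] -> hit [83/3,28], descend [10, 12, 17]
    N10 x:[23,28] y:[25,28] z:[88/3,92/3] -> miss, prune
    N12 x:[19,21] y:[49/2,27] z:[83/3,85/3] -> miss, prune
    N17 x:[15,21] y:[20,45/2] z:[28,30] -> miss, prune
  N5 x:[3,14] y:[30,71/2] z:[58/3,28] -> miss, prune
  N7 x:[11,28] y:[35/2,57/2] z:[21,27] -> hit [21,27], descend [6, 9, 15, 16]
    N6 x:[18,23] y:[23,25] z:[25,77/3] -> miss, prune
    N9 x:[11,17] y:[45/2,23] z:[21,23] -> miss, prune
    N15 x:[26,28] y:[27,57/2] z:[80/3,27] -> hit [27,27] leaf, test {P5@t=27}
    N16 x:[23,24] y:[35/2,19] z:[76/3,79/3] -> miss, prune
  N8 x:[-3,7] y:[37/2,27] z:[89/3,95/3] -> miss, prune

12 AABB tests over nodes [0, 2, 10, 12, 17, 5, 7, 6, 9, 15, 16, 8]; 1 leaf entered; closest P5.

== RESULT ==
[0, 2, 10, 12, 17, 5, 7, 6, 9, 15, 16, 8]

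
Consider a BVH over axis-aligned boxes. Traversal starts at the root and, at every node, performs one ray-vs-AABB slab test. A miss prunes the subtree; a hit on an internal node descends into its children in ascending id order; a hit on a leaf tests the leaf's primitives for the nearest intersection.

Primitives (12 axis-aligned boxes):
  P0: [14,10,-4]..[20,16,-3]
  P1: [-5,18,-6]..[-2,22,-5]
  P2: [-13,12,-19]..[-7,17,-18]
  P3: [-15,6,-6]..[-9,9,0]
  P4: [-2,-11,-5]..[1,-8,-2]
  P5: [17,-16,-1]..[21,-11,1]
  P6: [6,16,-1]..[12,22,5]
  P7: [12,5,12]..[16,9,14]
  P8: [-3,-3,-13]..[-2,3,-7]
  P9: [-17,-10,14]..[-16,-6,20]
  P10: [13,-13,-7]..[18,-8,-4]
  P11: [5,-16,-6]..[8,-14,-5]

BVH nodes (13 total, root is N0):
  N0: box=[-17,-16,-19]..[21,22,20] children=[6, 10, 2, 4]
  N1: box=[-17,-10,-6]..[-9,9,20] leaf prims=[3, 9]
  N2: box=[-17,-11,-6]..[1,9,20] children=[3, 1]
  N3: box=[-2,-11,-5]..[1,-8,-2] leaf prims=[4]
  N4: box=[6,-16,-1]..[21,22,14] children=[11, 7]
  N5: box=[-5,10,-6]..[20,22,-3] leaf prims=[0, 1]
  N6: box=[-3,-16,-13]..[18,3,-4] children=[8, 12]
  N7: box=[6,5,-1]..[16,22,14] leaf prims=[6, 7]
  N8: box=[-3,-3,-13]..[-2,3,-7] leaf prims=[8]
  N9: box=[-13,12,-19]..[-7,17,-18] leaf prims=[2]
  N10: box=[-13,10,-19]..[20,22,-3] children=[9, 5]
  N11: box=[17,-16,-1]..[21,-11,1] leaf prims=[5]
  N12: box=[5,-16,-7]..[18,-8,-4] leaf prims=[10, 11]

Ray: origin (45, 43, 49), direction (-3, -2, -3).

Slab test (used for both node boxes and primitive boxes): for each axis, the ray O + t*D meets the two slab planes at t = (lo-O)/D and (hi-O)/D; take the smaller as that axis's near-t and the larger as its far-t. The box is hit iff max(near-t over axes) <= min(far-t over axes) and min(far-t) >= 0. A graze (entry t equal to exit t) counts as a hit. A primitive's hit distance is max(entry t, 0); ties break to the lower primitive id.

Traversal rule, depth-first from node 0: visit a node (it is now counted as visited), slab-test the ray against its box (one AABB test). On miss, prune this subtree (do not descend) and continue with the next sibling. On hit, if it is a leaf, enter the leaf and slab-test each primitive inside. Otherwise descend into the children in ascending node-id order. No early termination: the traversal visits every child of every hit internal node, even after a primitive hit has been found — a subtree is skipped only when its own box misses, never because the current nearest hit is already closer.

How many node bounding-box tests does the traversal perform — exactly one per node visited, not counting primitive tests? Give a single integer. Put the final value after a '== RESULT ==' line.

Walk:
N0 x:[8,62/3] y:[21/2,59/2] z:[29/3,68/3] -> hit [21/2,62/3], descend [2, 4, 6, 10]
  N2 x:[44/3,62/3] y:[17,27] z:[29/3,55/3] -> hit [17,55/3], descend [1, 3]
    N1 x:[18,62/3] y:[17,53/2] z:[29/3,55/3] -> hit [18,55/3] leaf, test {P3@t=18, P9(miss)}
    N3 x:[44/3,47/3] y:[51/2,27] z:[17,18] -> miss, prune
  N4 x:[8,13] y:[21/2,59/2] z:[35/3,50/3] -> hit [35/3,13], descend [7, 11]
    N7 x:[29/3,13] y:[21/2,19] z:[35/3,50/3] -> hit [35/3,13] leaf, test {P6(miss), P7(miss)}
    N11 x:[8,28/3] y:[27,59/2] z:[16,50/3] -> miss, prune
  N6 x:[9,16] y:[20,59/2] z:[53/3,62/3] -> miss, prune
  N10 x:[25/3,58/3] y:[21/2,33/2] z:[52/3,68/3] -> miss, prune

Visited [0, 2, 1, 3, 4, 7, 11, 6, 10]. Tests: 9 box, 2 leaf. Nearest: P3.

== RESULT ==
9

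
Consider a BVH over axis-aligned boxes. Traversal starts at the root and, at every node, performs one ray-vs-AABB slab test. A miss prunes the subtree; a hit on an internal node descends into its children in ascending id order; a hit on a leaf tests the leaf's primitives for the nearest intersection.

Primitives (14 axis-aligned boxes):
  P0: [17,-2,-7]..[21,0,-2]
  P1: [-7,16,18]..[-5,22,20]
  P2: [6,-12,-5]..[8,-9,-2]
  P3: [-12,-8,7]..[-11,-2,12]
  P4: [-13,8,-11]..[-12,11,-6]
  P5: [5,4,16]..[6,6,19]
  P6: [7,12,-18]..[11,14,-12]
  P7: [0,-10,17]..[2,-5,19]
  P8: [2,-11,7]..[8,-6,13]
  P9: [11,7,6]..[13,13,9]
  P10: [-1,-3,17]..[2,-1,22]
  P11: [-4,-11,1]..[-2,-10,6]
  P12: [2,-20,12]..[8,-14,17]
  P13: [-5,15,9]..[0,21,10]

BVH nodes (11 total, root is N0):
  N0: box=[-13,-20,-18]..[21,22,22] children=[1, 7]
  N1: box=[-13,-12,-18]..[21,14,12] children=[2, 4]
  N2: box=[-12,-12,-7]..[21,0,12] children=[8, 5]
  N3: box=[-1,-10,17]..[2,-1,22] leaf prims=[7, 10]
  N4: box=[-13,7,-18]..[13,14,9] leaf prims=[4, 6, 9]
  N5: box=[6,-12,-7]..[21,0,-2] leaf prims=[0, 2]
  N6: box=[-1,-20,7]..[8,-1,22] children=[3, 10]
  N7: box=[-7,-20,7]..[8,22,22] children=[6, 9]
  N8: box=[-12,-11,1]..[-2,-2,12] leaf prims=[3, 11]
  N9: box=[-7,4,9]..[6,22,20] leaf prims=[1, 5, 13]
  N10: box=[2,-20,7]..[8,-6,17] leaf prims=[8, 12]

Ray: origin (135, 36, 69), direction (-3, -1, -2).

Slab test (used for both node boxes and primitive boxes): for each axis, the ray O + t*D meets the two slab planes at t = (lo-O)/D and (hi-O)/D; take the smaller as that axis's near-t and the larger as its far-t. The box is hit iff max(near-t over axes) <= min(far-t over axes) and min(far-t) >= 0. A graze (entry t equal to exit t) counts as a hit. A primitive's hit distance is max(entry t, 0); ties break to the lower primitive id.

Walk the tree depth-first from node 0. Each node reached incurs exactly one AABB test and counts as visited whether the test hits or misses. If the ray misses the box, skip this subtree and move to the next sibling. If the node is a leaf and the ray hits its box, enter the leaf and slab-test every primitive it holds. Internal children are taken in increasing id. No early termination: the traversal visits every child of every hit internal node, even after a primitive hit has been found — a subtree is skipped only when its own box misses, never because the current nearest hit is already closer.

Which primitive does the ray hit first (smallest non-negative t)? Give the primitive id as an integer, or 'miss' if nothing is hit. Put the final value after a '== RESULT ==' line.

Walk:
N0 x:[38,148/3] y:[14,56] z:[47/2,87/2] -> hit [38,87/2], descend [1, 7]
  N1 x:[38,148/3] y:[22,48] z:[57/2,87/2] -> hit [38,87/2], descend [2, 4]
    N2 x:[38,49] y:[36,48] z:[57/2,38] -> hit [38,38], descend [5, 8]
      N5 x:[38,43] y:[36,48] z:[71/2,38] -> hit [38,38] leaf, test {P0@t=38, P2(miss)}
      N8 x:[137/3,49] y:[38,47] z:[57/2,34] -> miss, prune
    N4 x:[122/3,148/3] y:[22,29] z:[30,87/2] -> miss, prune
  N7 x:[127/3,142/3] y:[14,56] z:[47/2,31] -> miss, prune

Summary -> nodes [0, 1, 2, 5, 8, 4, 7]; box-tests=7; leaf-entries=1; first=P0

== RESULT ==
0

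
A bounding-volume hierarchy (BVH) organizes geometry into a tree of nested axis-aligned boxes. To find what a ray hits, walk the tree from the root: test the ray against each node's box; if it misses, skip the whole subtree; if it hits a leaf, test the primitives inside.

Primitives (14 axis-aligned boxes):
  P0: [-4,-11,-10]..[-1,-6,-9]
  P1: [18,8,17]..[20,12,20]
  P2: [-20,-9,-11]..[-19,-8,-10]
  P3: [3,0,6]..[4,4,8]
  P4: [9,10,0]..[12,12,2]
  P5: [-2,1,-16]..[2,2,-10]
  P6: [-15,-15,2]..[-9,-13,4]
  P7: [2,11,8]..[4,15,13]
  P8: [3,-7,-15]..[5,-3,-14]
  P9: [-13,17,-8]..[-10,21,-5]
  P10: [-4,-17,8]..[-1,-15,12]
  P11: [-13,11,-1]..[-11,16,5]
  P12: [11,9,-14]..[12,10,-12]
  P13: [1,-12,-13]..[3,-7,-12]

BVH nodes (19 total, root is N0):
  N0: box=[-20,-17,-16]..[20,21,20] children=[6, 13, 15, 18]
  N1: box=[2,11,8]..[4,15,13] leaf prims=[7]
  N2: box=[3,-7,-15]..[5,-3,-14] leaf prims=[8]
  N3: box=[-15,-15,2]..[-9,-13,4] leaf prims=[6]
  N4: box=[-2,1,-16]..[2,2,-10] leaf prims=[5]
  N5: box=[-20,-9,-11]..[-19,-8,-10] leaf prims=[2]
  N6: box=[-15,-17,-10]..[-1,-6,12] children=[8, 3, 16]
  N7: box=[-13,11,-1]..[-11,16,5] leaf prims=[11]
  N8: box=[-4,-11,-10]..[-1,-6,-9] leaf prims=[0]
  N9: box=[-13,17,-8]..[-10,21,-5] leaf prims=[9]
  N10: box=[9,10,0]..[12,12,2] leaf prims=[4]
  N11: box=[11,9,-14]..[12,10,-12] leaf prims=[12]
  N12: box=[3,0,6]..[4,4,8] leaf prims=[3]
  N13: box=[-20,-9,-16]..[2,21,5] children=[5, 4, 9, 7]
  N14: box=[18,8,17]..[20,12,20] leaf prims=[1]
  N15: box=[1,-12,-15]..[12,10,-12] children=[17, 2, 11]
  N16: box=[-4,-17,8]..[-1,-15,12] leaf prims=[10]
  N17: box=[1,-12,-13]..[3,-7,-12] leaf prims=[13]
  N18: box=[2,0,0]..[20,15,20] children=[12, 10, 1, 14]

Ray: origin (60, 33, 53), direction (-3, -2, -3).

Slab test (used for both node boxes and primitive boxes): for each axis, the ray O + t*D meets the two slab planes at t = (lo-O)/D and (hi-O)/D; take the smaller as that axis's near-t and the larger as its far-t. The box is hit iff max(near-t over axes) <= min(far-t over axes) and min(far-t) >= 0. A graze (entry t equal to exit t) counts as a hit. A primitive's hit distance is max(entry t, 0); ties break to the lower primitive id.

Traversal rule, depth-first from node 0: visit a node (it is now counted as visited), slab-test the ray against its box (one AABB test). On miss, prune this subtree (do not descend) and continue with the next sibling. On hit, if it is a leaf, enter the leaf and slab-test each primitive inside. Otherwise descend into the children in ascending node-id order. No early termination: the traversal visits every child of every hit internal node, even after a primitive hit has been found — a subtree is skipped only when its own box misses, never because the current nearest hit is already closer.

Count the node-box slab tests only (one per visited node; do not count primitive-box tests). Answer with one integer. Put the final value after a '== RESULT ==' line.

Traverse from the root:
N0 x:[40/3,80/3] y:[6,25] z:[11,23] -> hit [40/3,23], descend [6, 13, 15, 18]
  N6 x:[61/3,25] y:[39/2,25] z:[41/3,21] -> hit [61/3,21], descend [3, 8, 16]
    N3 x:[23,25] y:[23,24] z:[49/3,17] -> miss, prune
    N8 x:[61/3,64/3] y:[39/2,22] z:[62/3,21] -> hit [62/3,21] leaf, test {P0@t=62/3}
    N16 x:[61/3,64/3] y:[24,25] z:[41/3,15] -> miss, prune
  N13 x:[58/3,80/3] y:[6,21] z:[16,23] -> hit [58/3,21], descend [4, 5, 7, 9]
    N4 x:[58/3,62/3] y:[31/2,16] z:[21,23] -> miss, prune
    N5 x:[79/3,80/3] y:[41/2,21] z:[21,64/3] -> miss, prune
    N7 x:[71/3,73/3] y:[17/2,11] z:[16,18] -> miss, prune
    N9 x:[70/3,73/3] y:[6,8] z:[58/3,61/3] -> miss, prune
  N15 x:[16,59/3] y:[23/2,45/2] z:[65/3,68/3] -> miss, prune
  N18 x:[40/3,58/3] y:[9,33/2] z:[11,53/3] -> hit [40/3,33/2], descend [1, 10, 12, 14]
    N1 x:[56/3,58/3] y:[9,11] z:[40/3,15] -> miss, prune
    N10 x:[16,17] y:[21/2,23/2] z:[17,53/3] -> miss, prune
    N12 x:[56/3,19] y:[29/2,33/2] z:[15,47/3] -> miss, prune
    N14 x:[40/3,14] y:[21/2,25/2] z:[11,12] -> miss, prune

order=[0, 6, 3, 8, 16, 13, 4, 5, 7, 9, 15, 18, 1, 10, 12, 14]  |boxes|=16  |leaves|=1  hit=P0

== RESULT ==
16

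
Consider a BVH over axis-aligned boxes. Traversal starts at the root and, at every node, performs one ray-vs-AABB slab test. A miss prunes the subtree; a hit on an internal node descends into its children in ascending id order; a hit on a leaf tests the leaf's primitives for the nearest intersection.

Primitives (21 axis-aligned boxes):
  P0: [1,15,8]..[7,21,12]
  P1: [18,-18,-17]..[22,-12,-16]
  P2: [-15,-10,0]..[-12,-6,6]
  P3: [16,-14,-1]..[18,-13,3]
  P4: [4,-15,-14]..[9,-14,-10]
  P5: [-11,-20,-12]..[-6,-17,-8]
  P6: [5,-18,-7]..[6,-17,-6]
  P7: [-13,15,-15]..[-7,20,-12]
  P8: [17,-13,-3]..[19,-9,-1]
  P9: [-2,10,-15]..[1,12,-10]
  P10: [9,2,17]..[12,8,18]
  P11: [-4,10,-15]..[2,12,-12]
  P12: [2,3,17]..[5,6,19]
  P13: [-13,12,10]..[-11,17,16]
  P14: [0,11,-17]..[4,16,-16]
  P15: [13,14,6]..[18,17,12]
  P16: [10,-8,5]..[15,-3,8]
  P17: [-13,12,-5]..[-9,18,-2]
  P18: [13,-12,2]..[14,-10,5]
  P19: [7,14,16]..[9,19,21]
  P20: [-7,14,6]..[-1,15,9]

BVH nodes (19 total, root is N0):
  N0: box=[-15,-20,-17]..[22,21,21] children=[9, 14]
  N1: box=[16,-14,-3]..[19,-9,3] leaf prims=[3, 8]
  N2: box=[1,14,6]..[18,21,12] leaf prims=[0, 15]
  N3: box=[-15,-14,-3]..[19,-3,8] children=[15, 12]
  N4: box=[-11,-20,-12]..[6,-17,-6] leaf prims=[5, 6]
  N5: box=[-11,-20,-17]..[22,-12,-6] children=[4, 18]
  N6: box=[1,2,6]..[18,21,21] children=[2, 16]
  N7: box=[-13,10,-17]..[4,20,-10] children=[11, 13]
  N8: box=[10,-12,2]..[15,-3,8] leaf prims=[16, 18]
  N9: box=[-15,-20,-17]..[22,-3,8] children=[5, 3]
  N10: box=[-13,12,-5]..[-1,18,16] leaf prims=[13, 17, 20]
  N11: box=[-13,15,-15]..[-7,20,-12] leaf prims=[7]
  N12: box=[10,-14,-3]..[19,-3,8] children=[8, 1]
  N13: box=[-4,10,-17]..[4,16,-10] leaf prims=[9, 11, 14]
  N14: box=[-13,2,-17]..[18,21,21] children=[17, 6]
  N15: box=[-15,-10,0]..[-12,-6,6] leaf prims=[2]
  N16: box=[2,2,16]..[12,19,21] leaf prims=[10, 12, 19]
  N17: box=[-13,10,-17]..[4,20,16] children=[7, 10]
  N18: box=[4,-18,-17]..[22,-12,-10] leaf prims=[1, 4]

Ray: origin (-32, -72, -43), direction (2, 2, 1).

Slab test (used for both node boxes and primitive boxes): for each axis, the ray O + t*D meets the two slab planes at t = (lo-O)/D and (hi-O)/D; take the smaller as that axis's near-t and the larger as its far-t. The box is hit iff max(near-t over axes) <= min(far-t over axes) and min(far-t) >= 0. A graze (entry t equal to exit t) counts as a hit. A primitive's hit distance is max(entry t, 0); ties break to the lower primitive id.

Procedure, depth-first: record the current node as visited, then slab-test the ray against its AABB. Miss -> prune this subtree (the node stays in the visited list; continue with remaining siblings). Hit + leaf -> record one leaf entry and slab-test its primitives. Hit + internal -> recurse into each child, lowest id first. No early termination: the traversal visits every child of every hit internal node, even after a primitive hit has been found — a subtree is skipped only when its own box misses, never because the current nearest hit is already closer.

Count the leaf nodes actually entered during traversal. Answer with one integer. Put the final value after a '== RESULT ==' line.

Traverse from the root:
N0 x:[17/2,27] y:[26,93/2] z:[26,64] -> hit [26,27], descend [9, 14]
  N9 x:[17/2,27] y:[26,69/2] z:[26,51] -> hit [26,27], descend [3, 5]
    N3 x:[17/2,51/2] y:[29,69/2] z:[40,51] -> miss, prune
    N5 x:[21/2,27] y:[26,30] z:[26,37] -> hit [26,27], descend [4, 18]
      N4 x:[21/2,19] y:[26,55/2] z:[31,37] -> miss, prune
      N18 x:[18,27] y:[27,30] z:[26,33] -> hit [27,27] leaf, test {P1@t=27, P4(miss)}
  N14 x:[19/2,25] y:[37,93/2] z:[26,64] -> miss, prune

7 AABB tests over nodes [0, 9, 3, 5, 4, 18, 14]; 1 leaf entered; closest P1.

== RESULT ==
1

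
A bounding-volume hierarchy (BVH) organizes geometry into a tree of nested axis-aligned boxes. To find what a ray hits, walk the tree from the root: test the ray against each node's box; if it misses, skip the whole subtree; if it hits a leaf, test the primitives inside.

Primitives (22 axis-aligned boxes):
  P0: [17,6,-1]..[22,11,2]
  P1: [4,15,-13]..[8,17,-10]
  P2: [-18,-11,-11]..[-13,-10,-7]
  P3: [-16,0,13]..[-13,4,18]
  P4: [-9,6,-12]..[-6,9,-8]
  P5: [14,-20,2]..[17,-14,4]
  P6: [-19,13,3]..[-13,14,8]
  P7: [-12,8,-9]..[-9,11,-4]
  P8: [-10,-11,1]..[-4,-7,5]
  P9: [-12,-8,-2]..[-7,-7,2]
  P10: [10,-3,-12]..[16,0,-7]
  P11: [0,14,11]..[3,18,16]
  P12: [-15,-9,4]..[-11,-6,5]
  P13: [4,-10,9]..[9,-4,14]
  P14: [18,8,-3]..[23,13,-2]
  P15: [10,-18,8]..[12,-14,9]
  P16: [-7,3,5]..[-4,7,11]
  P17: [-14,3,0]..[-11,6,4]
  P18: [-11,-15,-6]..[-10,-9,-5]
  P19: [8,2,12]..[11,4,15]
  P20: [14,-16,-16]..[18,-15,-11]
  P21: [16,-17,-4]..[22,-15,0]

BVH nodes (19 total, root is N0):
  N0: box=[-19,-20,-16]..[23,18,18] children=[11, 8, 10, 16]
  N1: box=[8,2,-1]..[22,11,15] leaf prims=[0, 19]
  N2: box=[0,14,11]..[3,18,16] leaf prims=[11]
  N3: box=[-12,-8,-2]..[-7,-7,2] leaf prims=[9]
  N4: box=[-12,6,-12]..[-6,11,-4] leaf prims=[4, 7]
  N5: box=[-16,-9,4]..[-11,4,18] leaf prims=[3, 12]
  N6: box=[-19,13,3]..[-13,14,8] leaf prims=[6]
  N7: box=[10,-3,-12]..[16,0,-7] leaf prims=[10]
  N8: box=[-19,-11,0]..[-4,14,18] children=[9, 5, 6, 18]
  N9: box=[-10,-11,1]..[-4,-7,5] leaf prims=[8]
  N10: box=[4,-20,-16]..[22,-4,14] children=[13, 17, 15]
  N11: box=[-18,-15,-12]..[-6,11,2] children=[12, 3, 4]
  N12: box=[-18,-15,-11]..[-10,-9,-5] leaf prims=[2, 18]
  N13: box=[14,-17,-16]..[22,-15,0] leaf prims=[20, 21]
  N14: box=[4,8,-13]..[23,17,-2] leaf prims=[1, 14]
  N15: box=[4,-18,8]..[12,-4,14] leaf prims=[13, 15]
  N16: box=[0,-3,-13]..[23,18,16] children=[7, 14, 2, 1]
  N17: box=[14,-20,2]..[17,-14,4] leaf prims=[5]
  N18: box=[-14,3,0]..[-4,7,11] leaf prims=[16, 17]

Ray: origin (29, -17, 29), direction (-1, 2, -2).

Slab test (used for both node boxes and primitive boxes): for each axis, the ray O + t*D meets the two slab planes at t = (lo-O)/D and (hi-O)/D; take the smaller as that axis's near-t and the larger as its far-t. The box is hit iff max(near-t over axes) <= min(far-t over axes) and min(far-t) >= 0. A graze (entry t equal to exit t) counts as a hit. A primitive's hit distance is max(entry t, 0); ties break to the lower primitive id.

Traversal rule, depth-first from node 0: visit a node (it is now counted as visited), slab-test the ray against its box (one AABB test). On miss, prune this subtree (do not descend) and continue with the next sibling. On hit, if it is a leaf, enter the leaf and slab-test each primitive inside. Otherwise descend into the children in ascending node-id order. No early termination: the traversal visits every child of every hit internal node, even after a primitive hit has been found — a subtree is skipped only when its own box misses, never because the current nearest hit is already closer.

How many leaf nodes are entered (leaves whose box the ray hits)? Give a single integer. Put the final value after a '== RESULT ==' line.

Walk:
N0 x:[6,48] y:[-3/2,35/2] z:[11/2,45/2] -> hit [6,35/2], descend [8, 10, 11, 16]
  N8 x:[33,48] y:[3,31/2] z:[11/2,29/2] -> miss, prune
  N10 x:[7,25] y:[-3/2,13/2] z:[15/2,45/2] -> miss, prune
  N11 x:[35,47] y:[1,14] z:[27/2,41/2] -> miss, prune
  N16 x:[6,29] y:[7,35/2] z:[13/2,21] -> hit [7,35/2], descend [1, 2, 7, 14]
    N1 x:[7,21] y:[19/2,14] z:[7,15] -> hit [19/2,14] leaf, test {P0(miss), P19(miss)}
    N2 x:[26,29] y:[31/2,35/2] z:[13/2,9] -> miss, prune
    N7 x:[13,19] y:[7,17/2] z:[18,41/2] -> miss, prune
    N14 x:[6,25] y:[25/2,17] z:[31/2,21] -> hit [31/2,17] leaf, test {P1(miss), P14(miss)}

Summary -> nodes [0, 8, 10, 11, 16, 1, 2, 7, 14]; box-tests=9; leaf-entries=2; first=miss

== RESULT ==
2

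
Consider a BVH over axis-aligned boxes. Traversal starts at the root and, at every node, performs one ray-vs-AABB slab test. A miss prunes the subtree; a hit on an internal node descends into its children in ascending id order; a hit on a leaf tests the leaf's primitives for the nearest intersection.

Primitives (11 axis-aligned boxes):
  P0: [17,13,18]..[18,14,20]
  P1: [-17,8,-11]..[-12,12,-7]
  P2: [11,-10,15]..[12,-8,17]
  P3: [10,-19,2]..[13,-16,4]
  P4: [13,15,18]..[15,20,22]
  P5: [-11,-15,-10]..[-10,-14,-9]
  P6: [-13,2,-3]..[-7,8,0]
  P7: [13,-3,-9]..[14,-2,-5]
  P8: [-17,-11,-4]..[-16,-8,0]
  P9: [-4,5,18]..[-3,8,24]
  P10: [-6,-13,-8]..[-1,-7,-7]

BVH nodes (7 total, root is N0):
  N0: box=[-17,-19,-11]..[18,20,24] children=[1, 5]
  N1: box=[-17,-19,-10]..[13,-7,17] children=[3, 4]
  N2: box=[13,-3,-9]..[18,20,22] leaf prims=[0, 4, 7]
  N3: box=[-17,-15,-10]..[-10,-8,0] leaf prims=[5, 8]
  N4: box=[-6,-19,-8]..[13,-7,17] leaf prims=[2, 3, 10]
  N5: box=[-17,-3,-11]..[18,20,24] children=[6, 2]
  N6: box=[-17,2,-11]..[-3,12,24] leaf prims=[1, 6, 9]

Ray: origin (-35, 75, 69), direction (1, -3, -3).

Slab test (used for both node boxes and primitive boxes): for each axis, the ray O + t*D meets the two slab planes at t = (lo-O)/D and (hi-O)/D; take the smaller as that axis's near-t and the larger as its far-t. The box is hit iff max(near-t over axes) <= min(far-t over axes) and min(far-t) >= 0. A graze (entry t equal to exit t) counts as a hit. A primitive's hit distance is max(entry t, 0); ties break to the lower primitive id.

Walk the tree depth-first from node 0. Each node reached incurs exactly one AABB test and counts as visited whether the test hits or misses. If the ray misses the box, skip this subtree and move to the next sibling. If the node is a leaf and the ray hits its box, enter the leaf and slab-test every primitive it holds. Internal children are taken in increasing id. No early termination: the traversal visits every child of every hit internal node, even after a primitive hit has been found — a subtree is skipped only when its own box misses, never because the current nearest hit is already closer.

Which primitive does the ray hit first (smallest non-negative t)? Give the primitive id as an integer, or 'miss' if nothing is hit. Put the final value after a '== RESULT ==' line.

Trace the traversal:
N0 x:[18,53] y:[55/3,94/3] z:[15,80/3] -> hit [55/3,80/3], descend [1, 5]
  N1 x:[18,48] y:[82/3,94/3] z:[52/3,79/3] -> miss, prune
  N5 x:[18,53] y:[55/3,26] z:[15,80/3] -> hit [55/3,26], descend [2, 6]
    N2 x:[48,53] y:[55/3,26] z:[47/3,26] -> miss, prune
    N6 x:[18,32] y:[21,73/3] z:[15,80/3] -> hit [21,73/3] leaf, test {P1(miss), P6@t=23, P9(miss)}

Visited [0, 1, 5, 2, 6]. Tests: 5 box, 1 leaf. Nearest: P6.

== RESULT ==
6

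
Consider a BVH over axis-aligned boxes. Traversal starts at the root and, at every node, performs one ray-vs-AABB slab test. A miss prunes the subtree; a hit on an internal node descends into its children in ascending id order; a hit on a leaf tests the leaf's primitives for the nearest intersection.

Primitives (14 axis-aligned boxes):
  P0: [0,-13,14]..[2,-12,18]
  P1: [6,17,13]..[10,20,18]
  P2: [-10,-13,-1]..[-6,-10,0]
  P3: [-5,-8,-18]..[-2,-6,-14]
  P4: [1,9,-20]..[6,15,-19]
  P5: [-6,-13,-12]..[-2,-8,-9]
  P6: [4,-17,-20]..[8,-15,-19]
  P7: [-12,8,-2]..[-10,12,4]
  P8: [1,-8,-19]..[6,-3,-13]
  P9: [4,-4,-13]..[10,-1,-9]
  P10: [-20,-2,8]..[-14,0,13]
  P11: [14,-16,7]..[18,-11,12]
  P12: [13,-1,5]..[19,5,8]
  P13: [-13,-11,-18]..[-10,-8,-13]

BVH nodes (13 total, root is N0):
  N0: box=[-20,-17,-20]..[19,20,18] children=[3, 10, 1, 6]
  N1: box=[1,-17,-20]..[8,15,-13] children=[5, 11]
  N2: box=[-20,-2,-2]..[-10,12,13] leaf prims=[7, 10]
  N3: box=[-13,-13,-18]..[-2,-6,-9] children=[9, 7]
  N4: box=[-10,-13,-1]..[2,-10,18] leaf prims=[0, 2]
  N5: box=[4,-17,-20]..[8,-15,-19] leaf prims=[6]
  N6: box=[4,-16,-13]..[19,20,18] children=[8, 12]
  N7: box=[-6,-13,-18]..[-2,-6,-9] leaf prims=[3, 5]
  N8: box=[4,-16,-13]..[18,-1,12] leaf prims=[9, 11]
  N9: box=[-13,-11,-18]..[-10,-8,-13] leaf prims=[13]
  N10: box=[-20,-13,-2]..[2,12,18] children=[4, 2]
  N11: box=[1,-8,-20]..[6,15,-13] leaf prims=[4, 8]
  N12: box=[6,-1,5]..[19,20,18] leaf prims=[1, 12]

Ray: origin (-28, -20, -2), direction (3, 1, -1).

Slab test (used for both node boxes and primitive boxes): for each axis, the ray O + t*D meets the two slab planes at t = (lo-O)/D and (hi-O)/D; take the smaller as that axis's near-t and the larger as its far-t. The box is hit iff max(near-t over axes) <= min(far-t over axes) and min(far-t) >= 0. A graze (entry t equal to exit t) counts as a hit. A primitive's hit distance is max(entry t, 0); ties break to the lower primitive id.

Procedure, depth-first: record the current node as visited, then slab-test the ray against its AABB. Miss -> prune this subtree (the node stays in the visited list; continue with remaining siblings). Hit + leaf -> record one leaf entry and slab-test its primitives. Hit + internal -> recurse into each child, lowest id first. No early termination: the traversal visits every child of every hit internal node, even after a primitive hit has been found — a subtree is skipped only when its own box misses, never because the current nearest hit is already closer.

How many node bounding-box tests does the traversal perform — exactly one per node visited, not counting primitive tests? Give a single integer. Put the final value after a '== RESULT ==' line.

Trace the traversal:
N0 x:[8/3,47/3] y:[3,40] z:[-20,18] -> hit [3,47/3], descend [1, 3, 6, 10]
  N1 x:[29/3,12] y:[3,35] z:[11,18] -> hit [11,12], descend [5, 11]
    N5 x:[32/3,12] y:[3,5] z:[17,18] -> miss, prune
    N11 x:[29/3,34/3] y:[12,35] z:[11,18] -> miss, prune
  N3 x:[5,26/3] y:[7,14] z:[7,16] -> hit [7,26/3], descend [7, 9]
    N7 x:[22/3,26/3] y:[7,14] z:[7,16] -> hit [22/3,26/3] leaf, test {P3(miss), P5@t=22/3}
    N9 x:[5,6] y:[9,12] z:[11,16] -> miss, prune
  N6 x:[32/3,47/3] y:[4,40] z:[-20,11] -> hit [32/3,11], descend [8, 12]
    N8 x:[32/3,46/3] y:[4,19] z:[-14,11] -> hit [32/3,11] leaf, test {P9(miss), P11(miss)}
    N12 x:[34/3,47/3] y:[19,40] z:[-20,-7] -> miss, prune
  N10 x:[8/3,10] y:[7,32] z:[-20,0] -> miss, prune

Visited [0, 1, 5, 11, 3, 7, 9, 6, 8, 12, 10]. Tests: 11 box, 2 leaf. Nearest: P5.

== RESULT ==
11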